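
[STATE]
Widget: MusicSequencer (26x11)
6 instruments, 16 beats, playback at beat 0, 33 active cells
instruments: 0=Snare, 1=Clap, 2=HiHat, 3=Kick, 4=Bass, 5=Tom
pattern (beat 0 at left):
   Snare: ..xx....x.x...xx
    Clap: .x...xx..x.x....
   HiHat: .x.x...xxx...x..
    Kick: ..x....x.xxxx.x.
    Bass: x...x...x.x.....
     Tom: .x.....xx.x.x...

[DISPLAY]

      ▼123456789012345    
 Snare··██····█·█···██    
  Clap·█···██··█·█····    
 HiHat·█·█···███···█··    
  Kick··█····█·████·█·    
  Bass█···█···█·█·····    
   Tom·█·····██·█·█···    
                          
                          
                          
                          


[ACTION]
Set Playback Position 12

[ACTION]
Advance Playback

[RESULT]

      0123456789012▼45    
 Snare··██····█·█···██    
  Clap·█···██··█·█····    
 HiHat·█·█···███···█··    
  Kick··█····█·████·█·    
  Bass█···█···█·█·····    
   Tom·█·····██·█·█···    
                          
                          
                          
                          


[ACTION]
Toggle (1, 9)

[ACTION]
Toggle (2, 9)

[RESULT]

      0123456789012▼45    
 Snare··██····█·█···██    
  Clap·█···██····█····    
 HiHat·█·█···██····█··    
  Kick··█····█·████·█·    
  Bass█···█···█·█·····    
   Tom·█·····██·█·█···    
                          
                          
                          
                          


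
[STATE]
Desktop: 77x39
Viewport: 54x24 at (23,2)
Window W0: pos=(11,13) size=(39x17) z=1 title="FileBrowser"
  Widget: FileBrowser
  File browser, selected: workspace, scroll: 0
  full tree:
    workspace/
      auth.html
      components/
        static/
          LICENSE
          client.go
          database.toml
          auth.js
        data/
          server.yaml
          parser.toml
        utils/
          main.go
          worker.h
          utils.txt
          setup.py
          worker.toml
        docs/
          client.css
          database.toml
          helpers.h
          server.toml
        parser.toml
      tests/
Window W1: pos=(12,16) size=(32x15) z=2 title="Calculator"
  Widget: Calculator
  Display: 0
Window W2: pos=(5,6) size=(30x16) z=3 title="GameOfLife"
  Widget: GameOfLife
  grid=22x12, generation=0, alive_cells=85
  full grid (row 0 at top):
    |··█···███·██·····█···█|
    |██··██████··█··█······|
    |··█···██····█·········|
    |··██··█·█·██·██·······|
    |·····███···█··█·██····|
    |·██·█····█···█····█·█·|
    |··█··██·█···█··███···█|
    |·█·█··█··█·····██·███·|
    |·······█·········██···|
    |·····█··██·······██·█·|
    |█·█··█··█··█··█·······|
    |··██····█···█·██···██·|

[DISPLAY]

                                                      
                                                      
                                                      
                                                      
━━━━━━━━━━━┓                                          
           ┃                                          
───────────┨                                          
           ┃                                          
█···█      ┃                                          
·····      ┃                                          
·····      ┃                                          
·····      ┃━━━━━━━━━━━━━━┓                           
█····      ┃              ┃                           
·█·█·      ┃──────────────┨                           
█···█      ┃━━━━━━━━┓     ┃                           
·███·      ┃        ┃     ┃                           
██···      ┃────────┨     ┃                           
██·█·      ┃       0┃     ┃                           
·····      ┃        ┃     ┃                           
━━━━━━━━━━━┛        ┃     ┃                           
──┼───┤             ┃     ┃                           
6 │ × │             ┃     ┃                           
──┼───┤             ┃     ┃                           
3 │ - │             ┃     ┃                           


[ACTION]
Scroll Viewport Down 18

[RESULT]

·█·█·      ┃──────────────┨                           
█···█      ┃━━━━━━━━┓     ┃                           
·███·      ┃        ┃     ┃                           
██···      ┃────────┨     ┃                           
██·█·      ┃       0┃     ┃                           
·····      ┃        ┃     ┃                           
━━━━━━━━━━━┛        ┃     ┃                           
──┼───┤             ┃     ┃                           
6 │ × │             ┃     ┃                           
──┼───┤             ┃     ┃                           
3 │ - │             ┃     ┃                           
──┼───┤             ┃     ┃                           
= │ + │             ┃     ┃                           
──┼───┤             ┃     ┃                           
MR│ M+│             ┃━━━━━┛                           
━━━━━━━━━━━━━━━━━━━━┛                                 
                                                      
                                                      
                                                      
                                                      
                                                      
                                                      
                                                      
                                                      


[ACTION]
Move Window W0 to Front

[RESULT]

──────────────────────────┨                           
pace/                     ┃                           
ml                        ┃                           
ponents/                  ┃                           
ts/                       ┃                           
                          ┃                           
                          ┃                           
                          ┃                           
                          ┃                           
                          ┃                           
                          ┃                           
                          ┃                           
                          ┃                           
                          ┃                           
━━━━━━━━━━━━━━━━━━━━━━━━━━┛                           
━━━━━━━━━━━━━━━━━━━━┛                                 
                                                      
                                                      
                                                      
                                                      
                                                      
                                                      
                                                      
                                                      


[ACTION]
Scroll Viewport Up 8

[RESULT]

           ┃                                          
───────────┨                                          
           ┃                                          
█···█      ┃                                          
·····      ┃                                          
·····      ┃                                          
━━━━━━━━━━━━━━━━━━━━━━━━━━┓                           
r                         ┃                           
──────────────────────────┨                           
pace/                     ┃                           
ml                        ┃                           
ponents/                  ┃                           
ts/                       ┃                           
                          ┃                           
                          ┃                           
                          ┃                           
                          ┃                           
                          ┃                           
                          ┃                           
                          ┃                           
                          ┃                           
                          ┃                           
━━━━━━━━━━━━━━━━━━━━━━━━━━┛                           
━━━━━━━━━━━━━━━━━━━━┛                                 


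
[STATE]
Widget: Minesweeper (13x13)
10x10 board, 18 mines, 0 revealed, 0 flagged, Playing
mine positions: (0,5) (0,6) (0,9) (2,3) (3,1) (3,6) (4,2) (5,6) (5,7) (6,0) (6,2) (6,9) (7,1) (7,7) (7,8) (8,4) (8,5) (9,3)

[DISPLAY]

■■■■■■■■■■   
■■■■■■■■■■   
■■■■■■■■■■   
■■■■■■■■■■   
■■■■■■■■■■   
■■■■■■■■■■   
■■■■■■■■■■   
■■■■■■■■■■   
■■■■■■■■■■   
■■■■■■■■■■   
             
             
             


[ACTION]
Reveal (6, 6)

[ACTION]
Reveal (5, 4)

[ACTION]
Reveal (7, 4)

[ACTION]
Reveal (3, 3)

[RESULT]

■■■■■■■■■■   
■■■■■■■■■■   
■■■■■■■■■■   
■■■211■■■■   
■■■1 2■■■■   
■■■2 1■■■■   
■■■1 13■■■   
■■■222■■■■   
■■■■■■■■■■   
■■■■■■■■■■   
             
             
             


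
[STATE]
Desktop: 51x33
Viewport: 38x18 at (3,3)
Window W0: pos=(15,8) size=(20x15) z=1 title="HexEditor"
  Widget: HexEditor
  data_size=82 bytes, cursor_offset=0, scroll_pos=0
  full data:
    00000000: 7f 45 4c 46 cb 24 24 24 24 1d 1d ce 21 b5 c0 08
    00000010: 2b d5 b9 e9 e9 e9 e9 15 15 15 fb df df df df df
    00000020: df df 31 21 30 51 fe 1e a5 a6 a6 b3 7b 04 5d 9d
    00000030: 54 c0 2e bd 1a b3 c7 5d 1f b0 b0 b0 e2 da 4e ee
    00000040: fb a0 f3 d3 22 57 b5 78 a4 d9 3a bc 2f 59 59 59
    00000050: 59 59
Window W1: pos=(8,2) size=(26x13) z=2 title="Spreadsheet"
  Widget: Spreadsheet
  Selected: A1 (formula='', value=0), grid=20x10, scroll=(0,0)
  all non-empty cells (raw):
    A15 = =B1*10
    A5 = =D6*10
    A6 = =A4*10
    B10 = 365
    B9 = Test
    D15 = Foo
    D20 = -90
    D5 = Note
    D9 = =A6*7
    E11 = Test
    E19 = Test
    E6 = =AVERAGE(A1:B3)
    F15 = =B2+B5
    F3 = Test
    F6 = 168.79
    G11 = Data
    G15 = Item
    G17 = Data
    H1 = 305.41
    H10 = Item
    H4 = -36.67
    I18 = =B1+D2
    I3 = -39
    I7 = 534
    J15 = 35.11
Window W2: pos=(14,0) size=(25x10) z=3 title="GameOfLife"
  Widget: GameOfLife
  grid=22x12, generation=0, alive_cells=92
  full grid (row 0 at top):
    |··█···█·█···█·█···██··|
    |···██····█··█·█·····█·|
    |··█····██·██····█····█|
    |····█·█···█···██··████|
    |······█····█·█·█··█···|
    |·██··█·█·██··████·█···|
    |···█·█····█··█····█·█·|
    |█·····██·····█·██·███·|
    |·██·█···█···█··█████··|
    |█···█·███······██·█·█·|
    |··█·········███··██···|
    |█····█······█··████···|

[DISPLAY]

     ┃ Spre┃Gen: 0                 ┃  
     ┠─────┃····█·█···█···██··████ ┃  
     ┃A1:  ┃······█····█·█·█··█··· ┃  
     ┃     ┃·██··█·█·██··████·█··· ┃  
     ┃-----┃···█·█····█··█····█·█· ┃  
     ┃  1  ┃█·····██·····█·██·███· ┃  
     ┃  2  ┗━━━━━━━━━━━━━━━━━━━━━━━┛  
     ┃  3        0       0    ┃┨      
     ┃  4        0       0    ┃┃      
     ┃  5        0       0    ┃┃      
     ┃  6        0       0    ┃┃      
     ┗━━━━━━━━━━━━━━━━━━━━━━━━┛┃      
            ┃00000040  fb a0 f3┃      
            ┃00000050  59 59   ┃      
            ┃                  ┃      
            ┃                  ┃      
            ┃                  ┃      
            ┃                  ┃      


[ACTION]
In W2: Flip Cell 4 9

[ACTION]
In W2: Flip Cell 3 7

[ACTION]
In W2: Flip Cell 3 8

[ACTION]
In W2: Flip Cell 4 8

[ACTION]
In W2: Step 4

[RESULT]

     ┃ Spre┃Gen: 4                 ┃  
     ┠─────┃···█·····███··█······█ ┃  
     ┃A1:  ┃········█··█···█···███ ┃  
     ┃     ┃···███·██···███·····█· ┃  
     ┃-----┃····█·······██····█··· ┃  
     ┃  1  ┃········█············· ┃  
     ┃  2  ┗━━━━━━━━━━━━━━━━━━━━━━━┛  
     ┃  3        0       0    ┃┨      
     ┃  4        0       0    ┃┃      
     ┃  5        0       0    ┃┃      
     ┃  6        0       0    ┃┃      
     ┗━━━━━━━━━━━━━━━━━━━━━━━━┛┃      
            ┃00000040  fb a0 f3┃      
            ┃00000050  59 59   ┃      
            ┃                  ┃      
            ┃                  ┃      
            ┃                  ┃      
            ┃                  ┃      


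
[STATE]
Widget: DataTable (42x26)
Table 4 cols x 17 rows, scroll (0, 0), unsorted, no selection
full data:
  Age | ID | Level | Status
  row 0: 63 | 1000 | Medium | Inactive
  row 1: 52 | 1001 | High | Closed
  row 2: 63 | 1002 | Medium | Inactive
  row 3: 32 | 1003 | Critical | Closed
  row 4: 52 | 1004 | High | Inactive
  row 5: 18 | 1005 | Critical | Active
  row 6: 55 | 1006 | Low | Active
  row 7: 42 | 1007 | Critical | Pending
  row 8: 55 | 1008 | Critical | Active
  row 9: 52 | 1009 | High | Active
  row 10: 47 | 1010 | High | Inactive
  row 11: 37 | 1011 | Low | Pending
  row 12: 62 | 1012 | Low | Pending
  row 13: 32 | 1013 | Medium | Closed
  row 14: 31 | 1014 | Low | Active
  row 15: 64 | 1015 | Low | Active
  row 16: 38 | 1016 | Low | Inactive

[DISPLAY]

Age│ID  │Level   │Status                  
───┼────┼────────┼────────                
63 │1000│Medium  │Inactive                
52 │1001│High    │Closed                  
63 │1002│Medium  │Inactive                
32 │1003│Critical│Closed                  
52 │1004│High    │Inactive                
18 │1005│Critical│Active                  
55 │1006│Low     │Active                  
42 │1007│Critical│Pending                 
55 │1008│Critical│Active                  
52 │1009│High    │Active                  
47 │1010│High    │Inactive                
37 │1011│Low     │Pending                 
62 │1012│Low     │Pending                 
32 │1013│Medium  │Closed                  
31 │1014│Low     │Active                  
64 │1015│Low     │Active                  
38 │1016│Low     │Inactive                
                                          
                                          
                                          
                                          
                                          
                                          
                                          


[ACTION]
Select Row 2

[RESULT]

Age│ID  │Level   │Status                  
───┼────┼────────┼────────                
63 │1000│Medium  │Inactive                
52 │1001│High    │Closed                  
>3 │1002│Medium  │Inactive                
32 │1003│Critical│Closed                  
52 │1004│High    │Inactive                
18 │1005│Critical│Active                  
55 │1006│Low     │Active                  
42 │1007│Critical│Pending                 
55 │1008│Critical│Active                  
52 │1009│High    │Active                  
47 │1010│High    │Inactive                
37 │1011│Low     │Pending                 
62 │1012│Low     │Pending                 
32 │1013│Medium  │Closed                  
31 │1014│Low     │Active                  
64 │1015│Low     │Active                  
38 │1016│Low     │Inactive                
                                          
                                          
                                          
                                          
                                          
                                          
                                          


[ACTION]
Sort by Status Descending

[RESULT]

Age│ID  │Level   │Status ▼                
───┼────┼────────┼────────                
42 │1007│Critical│Pending                 
37 │1011│Low     │Pending                 
>2 │1012│Low     │Pending                 
63 │1000│Medium  │Inactive                
63 │1002│Medium  │Inactive                
52 │1004│High    │Inactive                
47 │1010│High    │Inactive                
38 │1016│Low     │Inactive                
52 │1001│High    │Closed                  
32 │1003│Critical│Closed                  
32 │1013│Medium  │Closed                  
18 │1005│Critical│Active                  
55 │1006│Low     │Active                  
55 │1008│Critical│Active                  
52 │1009│High    │Active                  
31 │1014│Low     │Active                  
64 │1015│Low     │Active                  
                                          
                                          
                                          
                                          
                                          
                                          
                                          


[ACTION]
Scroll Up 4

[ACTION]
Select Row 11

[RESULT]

Age│ID  │Level   │Status ▼                
───┼────┼────────┼────────                
42 │1007│Critical│Pending                 
37 │1011│Low     │Pending                 
62 │1012│Low     │Pending                 
63 │1000│Medium  │Inactive                
63 │1002│Medium  │Inactive                
52 │1004│High    │Inactive                
47 │1010│High    │Inactive                
38 │1016│Low     │Inactive                
52 │1001│High    │Closed                  
32 │1003│Critical│Closed                  
32 │1013│Medium  │Closed                  
>8 │1005│Critical│Active                  
55 │1006│Low     │Active                  
55 │1008│Critical│Active                  
52 │1009│High    │Active                  
31 │1014│Low     │Active                  
64 │1015│Low     │Active                  
                                          
                                          
                                          
                                          
                                          
                                          
                                          


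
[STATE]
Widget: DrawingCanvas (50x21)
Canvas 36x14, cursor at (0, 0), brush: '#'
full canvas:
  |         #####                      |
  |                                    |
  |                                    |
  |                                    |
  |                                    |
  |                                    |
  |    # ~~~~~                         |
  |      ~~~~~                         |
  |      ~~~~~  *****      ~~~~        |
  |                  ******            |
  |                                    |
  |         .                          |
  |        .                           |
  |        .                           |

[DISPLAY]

+        #####                                    
                                                  
                                                  
                                                  
                                                  
                                                  
    # ~~~~~                                       
      ~~~~~                                       
      ~~~~~  *****      ~~~~                      
                  ******                          
                                                  
         .                                        
        .                                         
        .                                         
                                                  
                                                  
                                                  
                                                  
                                                  
                                                  
                                                  


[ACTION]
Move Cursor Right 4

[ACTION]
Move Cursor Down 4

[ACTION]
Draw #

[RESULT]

         #####                                    
                                                  
                                                  
                                                  
    #                                             
                                                  
    # ~~~~~                                       
      ~~~~~                                       
      ~~~~~  *****      ~~~~                      
                  ******                          
                                                  
         .                                        
        .                                         
        .                                         
                                                  
                                                  
                                                  
                                                  
                                                  
                                                  
                                                  


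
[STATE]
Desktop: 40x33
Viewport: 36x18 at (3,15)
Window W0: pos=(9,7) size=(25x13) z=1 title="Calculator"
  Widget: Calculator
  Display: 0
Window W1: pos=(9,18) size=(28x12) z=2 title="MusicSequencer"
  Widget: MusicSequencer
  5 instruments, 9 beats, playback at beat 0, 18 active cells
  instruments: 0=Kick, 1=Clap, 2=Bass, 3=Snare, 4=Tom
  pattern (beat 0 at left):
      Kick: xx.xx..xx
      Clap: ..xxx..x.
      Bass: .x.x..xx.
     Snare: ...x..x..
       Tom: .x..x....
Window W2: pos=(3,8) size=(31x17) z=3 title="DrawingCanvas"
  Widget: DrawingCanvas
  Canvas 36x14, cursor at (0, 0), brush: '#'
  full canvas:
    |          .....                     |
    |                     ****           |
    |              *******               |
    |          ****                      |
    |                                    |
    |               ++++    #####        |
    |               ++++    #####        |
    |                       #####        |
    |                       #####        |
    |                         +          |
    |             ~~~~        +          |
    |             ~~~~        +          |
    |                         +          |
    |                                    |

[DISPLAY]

┃                             ┃     
┃               ++++    ##### ┃     
┃               ++++    ##### ┃     
┃                       ##### ┃━━┓  
┃                       ##### ┃  ┃  
┃                         +   ┃──┨  
┃             ~~~~        +   ┃  ┃  
┃             ~~~~        +   ┃  ┃  
┃                         +   ┃  ┃  
┗━━━━━━━━━━━━━━━━━━━━━━━━━━━━━┛  ┃  
      ┃ Snare···█··█··           ┃  
      ┃   Tom·█··█····           ┃  
      ┃                          ┃  
      ┃                          ┃  
      ┗━━━━━━━━━━━━━━━━━━━━━━━━━━┛  
                                    
                                    
                                    


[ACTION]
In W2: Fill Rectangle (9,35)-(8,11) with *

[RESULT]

┃                             ┃     
┃               ++++    ##### ┃     
┃               ++++    ##### ┃     
┃                       ##### ┃━━┓  
┃           ******************┃  ┃  
┃           ******************┃──┨  
┃             ~~~~        +   ┃  ┃  
┃             ~~~~        +   ┃  ┃  
┃                         +   ┃  ┃  
┗━━━━━━━━━━━━━━━━━━━━━━━━━━━━━┛  ┃  
      ┃ Snare···█··█··           ┃  
      ┃   Tom·█··█····           ┃  
      ┃                          ┃  
      ┃                          ┃  
      ┗━━━━━━━━━━━━━━━━━━━━━━━━━━┛  
                                    
                                    
                                    


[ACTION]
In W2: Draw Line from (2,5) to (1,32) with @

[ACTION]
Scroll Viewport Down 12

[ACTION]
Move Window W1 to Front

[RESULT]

┃                             ┃     
┃               ++++    ##### ┃     
┃               ++++    ##### ┃     
┃     ┏━━━━━━━━━━━━━━━━━━━━━━━━━━┓  
┃     ┃ MusicSequencer           ┃  
┃     ┠──────────────────────────┨  
┃     ┃      ▼12345678           ┃  
┃     ┃  Kick██·██··██           ┃  
┃     ┃  Clap··███··█·           ┃  
┗━━━━━┃  Bass·█·█··██·           ┃  
      ┃ Snare···█··█··           ┃  
      ┃   Tom·█··█····           ┃  
      ┃                          ┃  
      ┃                          ┃  
      ┗━━━━━━━━━━━━━━━━━━━━━━━━━━┛  
                                    
                                    
                                    


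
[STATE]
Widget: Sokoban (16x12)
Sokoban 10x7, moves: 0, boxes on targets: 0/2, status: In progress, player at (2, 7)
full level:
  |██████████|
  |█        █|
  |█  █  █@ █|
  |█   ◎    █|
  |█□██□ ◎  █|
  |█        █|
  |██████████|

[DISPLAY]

██████████      
█        █      
█  █  █@ █      
█   ◎    █      
█□██□ ◎  █      
█        █      
██████████      
Moves: 0  0/2   
                
                
                
                


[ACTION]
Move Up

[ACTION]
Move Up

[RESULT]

██████████      
█      @ █      
█  █  █  █      
█   ◎    █      
█□██□ ◎  █      
█        █      
██████████      
Moves: 1  0/2   
                
                
                
                


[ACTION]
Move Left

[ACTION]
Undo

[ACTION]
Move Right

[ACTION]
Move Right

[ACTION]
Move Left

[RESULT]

██████████      
█      @ █      
█  █  █  █      
█   ◎    █      
█□██□ ◎  █      
█        █      
██████████      
Moves: 3  0/2   
                
                
                
                


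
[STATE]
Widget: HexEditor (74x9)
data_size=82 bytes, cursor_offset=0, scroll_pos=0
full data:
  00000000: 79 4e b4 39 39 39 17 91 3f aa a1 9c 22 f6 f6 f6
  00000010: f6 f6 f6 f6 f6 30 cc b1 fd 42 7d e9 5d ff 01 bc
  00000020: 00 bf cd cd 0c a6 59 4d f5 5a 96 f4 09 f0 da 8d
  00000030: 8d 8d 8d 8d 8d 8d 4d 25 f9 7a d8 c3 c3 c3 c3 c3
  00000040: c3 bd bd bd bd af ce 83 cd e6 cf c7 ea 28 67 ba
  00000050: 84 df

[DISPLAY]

00000000  79 4e b4 39 39 39 17 91  3f aa a1 9c 22 f6 f6 f6  |yN.999..?..."
00000010  f6 f6 f6 f6 f6 30 cc b1  fd 42 7d e9 5d ff 01 bc  |.....0...B}.]
00000020  00 bf cd cd 0c a6 59 4d  f5 5a 96 f4 09 f0 da 8d  |......YM.Z...
00000030  8d 8d 8d 8d 8d 8d 4d 25  f9 7a d8 c3 c3 c3 c3 c3  |......M%.z...
00000040  c3 bd bd bd bd af ce 83  cd e6 cf c7 ea 28 67 ba  |.............
00000050  84 df                                             |..           
                                                                          
                                                                          
                                                                          


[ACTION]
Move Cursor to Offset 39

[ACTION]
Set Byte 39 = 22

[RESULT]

00000000  79 4e b4 39 39 39 17 91  3f aa a1 9c 22 f6 f6 f6  |yN.999..?..."
00000010  f6 f6 f6 f6 f6 30 cc b1  fd 42 7d e9 5d ff 01 bc  |.....0...B}.]
00000020  00 bf cd cd 0c a6 59 22  f5 5a 96 f4 09 f0 da 8d  |......Y".Z...
00000030  8d 8d 8d 8d 8d 8d 4d 25  f9 7a d8 c3 c3 c3 c3 c3  |......M%.z...
00000040  c3 bd bd bd bd af ce 83  cd e6 cf c7 ea 28 67 ba  |.............
00000050  84 df                                             |..           
                                                                          
                                                                          
                                                                          


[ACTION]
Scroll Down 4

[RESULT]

00000040  c3 bd bd bd bd af ce 83  cd e6 cf c7 ea 28 67 ba  |.............
00000050  84 df                                             |..           
                                                                          
                                                                          
                                                                          
                                                                          
                                                                          
                                                                          
                                                                          


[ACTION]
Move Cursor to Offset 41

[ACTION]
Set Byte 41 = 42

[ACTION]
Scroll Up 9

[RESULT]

00000000  79 4e b4 39 39 39 17 91  3f aa a1 9c 22 f6 f6 f6  |yN.999..?..."
00000010  f6 f6 f6 f6 f6 30 cc b1  fd 42 7d e9 5d ff 01 bc  |.....0...B}.]
00000020  00 bf cd cd 0c a6 59 22  f5 42 96 f4 09 f0 da 8d  |......Y".B...
00000030  8d 8d 8d 8d 8d 8d 4d 25  f9 7a d8 c3 c3 c3 c3 c3  |......M%.z...
00000040  c3 bd bd bd bd af ce 83  cd e6 cf c7 ea 28 67 ba  |.............
00000050  84 df                                             |..           
                                                                          
                                                                          
                                                                          


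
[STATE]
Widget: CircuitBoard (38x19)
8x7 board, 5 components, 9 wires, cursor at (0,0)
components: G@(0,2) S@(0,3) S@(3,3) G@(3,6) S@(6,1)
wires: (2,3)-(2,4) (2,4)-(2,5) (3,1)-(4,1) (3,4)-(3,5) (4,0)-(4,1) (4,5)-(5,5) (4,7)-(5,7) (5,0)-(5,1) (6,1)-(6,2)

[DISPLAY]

   0 1 2 3 4 5 6 7                    
0  [.]      G   S                     
                                      
1                                     
                                      
2               · ─ · ─ ·             
                                      
3       ·       S   · ─ ·   G         
        │                             
4   · ─ ·               ·       ·     
                        │       │     
5   · ─ ·               ·       ·     
                                      
6       S ─ ·                         
Cursor: (0,0)                         
                                      
                                      
                                      
                                      


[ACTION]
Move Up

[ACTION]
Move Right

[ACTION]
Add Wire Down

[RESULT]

   0 1 2 3 4 5 6 7                    
0      [.]  G   S                     
        │                             
1       ·                             
                                      
2               · ─ · ─ ·             
                                      
3       ·       S   · ─ ·   G         
        │                             
4   · ─ ·               ·       ·     
                        │       │     
5   · ─ ·               ·       ·     
                                      
6       S ─ ·                         
Cursor: (0,1)                         
                                      
                                      
                                      
                                      


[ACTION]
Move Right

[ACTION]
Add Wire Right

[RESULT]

   0 1 2 3 4 5 6 7                    
0       ·  [G]─ S                     
        │                             
1       ·                             
                                      
2               · ─ · ─ ·             
                                      
3       ·       S   · ─ ·   G         
        │                             
4   · ─ ·               ·       ·     
                        │       │     
5   · ─ ·               ·       ·     
                                      
6       S ─ ·                         
Cursor: (0,2)                         
                                      
                                      
                                      
                                      


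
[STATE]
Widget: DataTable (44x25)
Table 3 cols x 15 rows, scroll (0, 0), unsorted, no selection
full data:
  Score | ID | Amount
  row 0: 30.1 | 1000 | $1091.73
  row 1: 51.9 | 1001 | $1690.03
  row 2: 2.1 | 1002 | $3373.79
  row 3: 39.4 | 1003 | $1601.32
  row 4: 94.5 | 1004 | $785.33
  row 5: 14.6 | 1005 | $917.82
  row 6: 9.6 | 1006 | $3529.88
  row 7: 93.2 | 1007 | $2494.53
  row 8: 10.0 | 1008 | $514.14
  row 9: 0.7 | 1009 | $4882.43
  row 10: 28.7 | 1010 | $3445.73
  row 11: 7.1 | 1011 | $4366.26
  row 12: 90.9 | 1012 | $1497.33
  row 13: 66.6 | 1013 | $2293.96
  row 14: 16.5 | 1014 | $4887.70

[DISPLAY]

Score│ID  │Amount                           
─────┼────┼────────                         
30.1 │1000│$1091.73                         
51.9 │1001│$1690.03                         
2.1  │1002│$3373.79                         
39.4 │1003│$1601.32                         
94.5 │1004│$785.33                          
14.6 │1005│$917.82                          
9.6  │1006│$3529.88                         
93.2 │1007│$2494.53                         
10.0 │1008│$514.14                          
0.7  │1009│$4882.43                         
28.7 │1010│$3445.73                         
7.1  │1011│$4366.26                         
90.9 │1012│$1497.33                         
66.6 │1013│$2293.96                         
16.5 │1014│$4887.70                         
                                            
                                            
                                            
                                            
                                            
                                            
                                            
                                            


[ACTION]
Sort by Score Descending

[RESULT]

Scor▼│ID  │Amount                           
─────┼────┼────────                         
94.5 │1004│$785.33                          
93.2 │1007│$2494.53                         
90.9 │1012│$1497.33                         
66.6 │1013│$2293.96                         
51.9 │1001│$1690.03                         
39.4 │1003│$1601.32                         
30.1 │1000│$1091.73                         
28.7 │1010│$3445.73                         
16.5 │1014│$4887.70                         
14.6 │1005│$917.82                          
10.0 │1008│$514.14                          
9.6  │1006│$3529.88                         
7.1  │1011│$4366.26                         
2.1  │1002│$3373.79                         
0.7  │1009│$4882.43                         
                                            
                                            
                                            
                                            
                                            
                                            
                                            
                                            


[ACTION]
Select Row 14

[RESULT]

Scor▼│ID  │Amount                           
─────┼────┼────────                         
94.5 │1004│$785.33                          
93.2 │1007│$2494.53                         
90.9 │1012│$1497.33                         
66.6 │1013│$2293.96                         
51.9 │1001│$1690.03                         
39.4 │1003│$1601.32                         
30.1 │1000│$1091.73                         
28.7 │1010│$3445.73                         
16.5 │1014│$4887.70                         
14.6 │1005│$917.82                          
10.0 │1008│$514.14                          
9.6  │1006│$3529.88                         
7.1  │1011│$4366.26                         
2.1  │1002│$3373.79                         
>.7  │1009│$4882.43                         
                                            
                                            
                                            
                                            
                                            
                                            
                                            
                                            


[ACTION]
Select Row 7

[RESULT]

Scor▼│ID  │Amount                           
─────┼────┼────────                         
94.5 │1004│$785.33                          
93.2 │1007│$2494.53                         
90.9 │1012│$1497.33                         
66.6 │1013│$2293.96                         
51.9 │1001│$1690.03                         
39.4 │1003│$1601.32                         
30.1 │1000│$1091.73                         
>8.7 │1010│$3445.73                         
16.5 │1014│$4887.70                         
14.6 │1005│$917.82                          
10.0 │1008│$514.14                          
9.6  │1006│$3529.88                         
7.1  │1011│$4366.26                         
2.1  │1002│$3373.79                         
0.7  │1009│$4882.43                         
                                            
                                            
                                            
                                            
                                            
                                            
                                            
                                            


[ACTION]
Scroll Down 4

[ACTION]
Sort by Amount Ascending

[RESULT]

Score│ID  │Amount ▲                         
─────┼────┼────────                         
10.0 │1008│$514.14                          
94.5 │1004│$785.33                          
14.6 │1005│$917.82                          
30.1 │1000│$1091.73                         
90.9 │1012│$1497.33                         
39.4 │1003│$1601.32                         
51.9 │1001│$1690.03                         
>6.6 │1013│$2293.96                         
93.2 │1007│$2494.53                         
2.1  │1002│$3373.79                         
28.7 │1010│$3445.73                         
9.6  │1006│$3529.88                         
7.1  │1011│$4366.26                         
0.7  │1009│$4882.43                         
16.5 │1014│$4887.70                         
                                            
                                            
                                            
                                            
                                            
                                            
                                            
                                            
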